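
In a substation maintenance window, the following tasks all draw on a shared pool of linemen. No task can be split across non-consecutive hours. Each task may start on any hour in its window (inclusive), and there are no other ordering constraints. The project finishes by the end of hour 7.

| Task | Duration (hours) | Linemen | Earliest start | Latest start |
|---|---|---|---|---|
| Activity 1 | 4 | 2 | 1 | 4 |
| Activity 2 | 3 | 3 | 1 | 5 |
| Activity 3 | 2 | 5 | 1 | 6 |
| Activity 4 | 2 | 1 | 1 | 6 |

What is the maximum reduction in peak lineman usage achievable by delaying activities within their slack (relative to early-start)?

6

Early-start peak: h1:11  h2:11  h3:5  h4:2  h5:0  h6:0  h7:0 ⇒ 11.
Leveled (Activity 1@1, Activity 2@1, Activity 3@6, Activity 4@4): h1:5  h2:5  h3:5  h4:3  h5:1  h6:5  h7:5 ⇒ 5.
Reduction 11 − 5 = 6.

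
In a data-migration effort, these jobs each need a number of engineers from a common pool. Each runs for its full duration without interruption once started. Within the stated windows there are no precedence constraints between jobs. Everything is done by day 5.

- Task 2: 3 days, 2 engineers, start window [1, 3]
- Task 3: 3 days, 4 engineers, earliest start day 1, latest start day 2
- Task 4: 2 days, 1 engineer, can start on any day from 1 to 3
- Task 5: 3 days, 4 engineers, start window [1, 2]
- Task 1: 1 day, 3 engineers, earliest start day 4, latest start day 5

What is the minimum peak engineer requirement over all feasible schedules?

10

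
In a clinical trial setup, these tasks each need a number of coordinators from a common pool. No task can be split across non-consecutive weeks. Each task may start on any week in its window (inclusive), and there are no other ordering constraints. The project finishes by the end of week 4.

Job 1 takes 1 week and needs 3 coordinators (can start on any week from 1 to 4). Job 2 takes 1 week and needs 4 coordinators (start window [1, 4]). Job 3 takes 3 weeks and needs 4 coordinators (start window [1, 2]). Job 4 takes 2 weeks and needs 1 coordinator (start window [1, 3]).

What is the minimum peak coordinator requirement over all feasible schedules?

Early-start (Job 1@1, Job 2@1, Job 3@1, Job 4@1) gives peak 12: w1:12  w2:5  w3:4  w4:0.
Shift Job 3→2, Job 4→2.
Schedule Job 1@1, Job 2@1, Job 3@2, Job 4@2: w1:7  w2:5  w3:5  w4:4 — peak 7.

7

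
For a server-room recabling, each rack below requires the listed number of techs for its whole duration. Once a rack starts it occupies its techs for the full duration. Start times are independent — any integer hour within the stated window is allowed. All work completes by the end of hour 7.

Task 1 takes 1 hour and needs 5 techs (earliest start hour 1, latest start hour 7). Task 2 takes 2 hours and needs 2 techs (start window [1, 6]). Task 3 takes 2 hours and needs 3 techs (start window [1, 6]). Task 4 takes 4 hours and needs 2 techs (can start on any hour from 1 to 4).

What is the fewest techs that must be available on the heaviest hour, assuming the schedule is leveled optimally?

Early-start (Task 1@1, Task 2@1, Task 3@1, Task 4@1) gives peak 12: h1:12  h2:7  h3:2  h4:2  h5:0  h6:0  h7:0.
Shift Task 2→2, Task 3→2, Task 4→4.
Schedule Task 1@1, Task 2@2, Task 3@2, Task 4@4: h1:5  h2:5  h3:5  h4:2  h5:2  h6:2  h7:2 — peak 5.

5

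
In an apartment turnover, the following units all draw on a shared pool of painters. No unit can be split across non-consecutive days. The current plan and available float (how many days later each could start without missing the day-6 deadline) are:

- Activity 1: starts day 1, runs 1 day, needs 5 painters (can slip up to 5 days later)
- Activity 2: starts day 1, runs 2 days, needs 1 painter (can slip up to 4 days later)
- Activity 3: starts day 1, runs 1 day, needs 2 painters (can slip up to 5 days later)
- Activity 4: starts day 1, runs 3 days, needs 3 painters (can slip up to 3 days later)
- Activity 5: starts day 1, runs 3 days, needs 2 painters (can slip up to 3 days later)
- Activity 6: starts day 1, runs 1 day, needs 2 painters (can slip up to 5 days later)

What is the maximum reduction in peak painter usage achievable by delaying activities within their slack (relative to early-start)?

10

Early-start peak: d1:15  d2:6  d3:5  d4:0  d5:0  d6:0 ⇒ 15.
Leveled (Activity 1@1, Activity 2@2, Activity 3@2, Activity 4@3, Activity 5@4, Activity 6@2): d1:5  d2:5  d3:4  d4:5  d5:5  d6:2 ⇒ 5.
Reduction 15 − 5 = 10.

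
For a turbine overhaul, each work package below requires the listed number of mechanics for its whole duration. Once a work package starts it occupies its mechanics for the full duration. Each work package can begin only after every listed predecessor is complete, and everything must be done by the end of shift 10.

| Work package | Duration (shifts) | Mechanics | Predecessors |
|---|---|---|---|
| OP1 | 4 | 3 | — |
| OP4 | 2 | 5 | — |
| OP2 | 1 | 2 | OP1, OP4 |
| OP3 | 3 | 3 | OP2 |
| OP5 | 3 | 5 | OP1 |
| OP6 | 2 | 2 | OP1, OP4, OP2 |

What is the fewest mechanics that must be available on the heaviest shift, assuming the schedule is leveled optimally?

Early-start (OP1@1, OP4@1, OP2@5, OP3@6, OP5@5, OP6@6) gives peak 10: s1:8  s2:8  s3:3  s4:3  s5:7  s6:10  s7:10  s8:3  s9:0  s10:0.
Shift OP6→8.
Schedule OP1@1, OP4@1, OP2@5, OP3@6, OP5@5, OP6@8: s1:8  s2:8  s3:3  s4:3  s5:7  s6:8  s7:8  s8:5  s9:2  s10:0 — peak 8.

8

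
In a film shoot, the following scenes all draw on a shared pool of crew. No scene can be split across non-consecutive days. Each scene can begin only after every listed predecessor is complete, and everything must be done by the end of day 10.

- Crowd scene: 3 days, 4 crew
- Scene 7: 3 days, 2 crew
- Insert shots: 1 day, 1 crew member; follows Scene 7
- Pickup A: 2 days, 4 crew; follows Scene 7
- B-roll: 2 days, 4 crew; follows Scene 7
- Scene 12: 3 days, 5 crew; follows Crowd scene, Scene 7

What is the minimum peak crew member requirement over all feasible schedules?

6

Early-start (Crowd scene@1, Scene 7@1, Insert shots@4, Pickup A@4, B-roll@4, Scene 12@4) gives peak 14: d1:6  d2:6  d3:6  d4:14  d5:13  d6:5  d7:0  d8:0  d9:0  d10:0.
Shift B-roll→6, Scene 12→8.
Schedule Crowd scene@1, Scene 7@1, Insert shots@4, Pickup A@4, B-roll@6, Scene 12@8: d1:6  d2:6  d3:6  d4:5  d5:4  d6:4  d7:4  d8:5  d9:5  d10:5 — peak 6.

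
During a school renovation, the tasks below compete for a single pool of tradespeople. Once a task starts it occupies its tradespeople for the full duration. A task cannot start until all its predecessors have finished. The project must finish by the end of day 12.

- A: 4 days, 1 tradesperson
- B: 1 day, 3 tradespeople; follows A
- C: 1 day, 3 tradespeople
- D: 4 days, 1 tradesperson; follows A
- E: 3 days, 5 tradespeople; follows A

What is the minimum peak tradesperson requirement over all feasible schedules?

5

Early-start (A@1, B@5, C@1, D@5, E@5) gives peak 9: d1:4  d2:1  d3:1  d4:1  d5:9  d6:6  d7:6  d8:1  d9:0  d10:0  d11:0  d12:0.
Shift E→9.
Schedule A@1, B@5, C@1, D@5, E@9: d1:4  d2:1  d3:1  d4:1  d5:4  d6:1  d7:1  d8:1  d9:5  d10:5  d11:5  d12:0 — peak 5.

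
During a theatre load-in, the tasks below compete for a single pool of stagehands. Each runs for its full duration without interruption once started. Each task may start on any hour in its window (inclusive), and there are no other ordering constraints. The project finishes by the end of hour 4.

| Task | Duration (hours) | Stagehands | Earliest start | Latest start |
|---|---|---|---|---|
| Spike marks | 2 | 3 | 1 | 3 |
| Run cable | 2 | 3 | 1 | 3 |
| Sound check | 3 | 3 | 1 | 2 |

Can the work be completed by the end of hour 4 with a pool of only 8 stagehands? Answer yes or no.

Schedule Spike marks@1, Run cable@3, Sound check@1: h1:6  h2:6  h3:6  h4:3 — peak 6 ≤ 8.

yes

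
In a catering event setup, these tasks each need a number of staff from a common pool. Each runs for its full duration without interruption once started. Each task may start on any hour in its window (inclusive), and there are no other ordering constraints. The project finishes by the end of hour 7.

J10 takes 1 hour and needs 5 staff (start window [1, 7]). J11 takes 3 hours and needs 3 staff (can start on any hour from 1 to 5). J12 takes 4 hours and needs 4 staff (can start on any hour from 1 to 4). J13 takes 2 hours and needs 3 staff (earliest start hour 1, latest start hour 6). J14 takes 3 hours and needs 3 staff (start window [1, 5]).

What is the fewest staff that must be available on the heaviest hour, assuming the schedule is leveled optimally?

Early-start (J10@1, J11@1, J12@1, J13@1, J14@1) gives peak 18: h1:18  h2:13  h3:10  h4:4  h5:0  h6:0  h7:0.
Shift J11→2, J12→2, J13→6, J14→5.
Schedule J10@1, J11@2, J12@2, J13@6, J14@5: h1:5  h2:7  h3:7  h4:7  h5:7  h6:6  h7:6 — peak 7.
Total staffer-hours = 45 over 7 hours ⇒ peak ≥ ⌈45/7⌉ = 7, so 7 is optimal.

7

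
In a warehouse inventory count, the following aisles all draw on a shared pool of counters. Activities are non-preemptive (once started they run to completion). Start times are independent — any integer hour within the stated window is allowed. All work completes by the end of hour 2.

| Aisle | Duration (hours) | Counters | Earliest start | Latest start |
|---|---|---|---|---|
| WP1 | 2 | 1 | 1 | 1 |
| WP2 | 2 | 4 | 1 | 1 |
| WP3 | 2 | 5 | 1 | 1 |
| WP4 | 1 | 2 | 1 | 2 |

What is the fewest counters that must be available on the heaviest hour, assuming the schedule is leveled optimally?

12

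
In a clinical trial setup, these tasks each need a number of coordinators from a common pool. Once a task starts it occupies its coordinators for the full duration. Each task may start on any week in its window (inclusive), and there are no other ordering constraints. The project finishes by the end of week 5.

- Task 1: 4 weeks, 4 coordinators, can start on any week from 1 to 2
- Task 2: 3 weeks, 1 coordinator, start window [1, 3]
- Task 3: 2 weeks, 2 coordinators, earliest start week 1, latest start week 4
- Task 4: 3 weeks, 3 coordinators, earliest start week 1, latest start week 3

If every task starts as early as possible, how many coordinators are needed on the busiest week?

10

Early-start schedule: Task 1@1, Task 2@1, Task 3@1, Task 4@1.
Load per week: week 1: 10, week 2: 10, week 3: 8, week 4: 4, week 5: 0.
Peak is 10.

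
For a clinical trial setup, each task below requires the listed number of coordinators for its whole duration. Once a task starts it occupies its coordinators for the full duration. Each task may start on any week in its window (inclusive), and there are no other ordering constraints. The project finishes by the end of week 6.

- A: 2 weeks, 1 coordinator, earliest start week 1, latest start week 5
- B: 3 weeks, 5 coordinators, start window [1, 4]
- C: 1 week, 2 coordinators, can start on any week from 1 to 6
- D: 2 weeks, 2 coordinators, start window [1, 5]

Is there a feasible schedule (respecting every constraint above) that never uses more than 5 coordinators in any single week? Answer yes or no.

yes

Schedule A@1, B@3, C@1, D@1: w1:5  w2:3  w3:5  w4:5  w5:5  w6:0 — peak 5 ≤ 5.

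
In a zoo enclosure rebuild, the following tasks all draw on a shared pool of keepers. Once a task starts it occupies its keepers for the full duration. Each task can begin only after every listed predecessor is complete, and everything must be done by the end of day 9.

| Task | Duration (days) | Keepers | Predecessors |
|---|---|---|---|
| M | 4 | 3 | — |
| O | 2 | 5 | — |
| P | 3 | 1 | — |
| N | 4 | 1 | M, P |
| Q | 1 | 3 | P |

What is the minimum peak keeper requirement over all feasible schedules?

6

Early-start (M@1, O@1, P@1, N@5, Q@4) gives peak 9: d1:9  d2:9  d3:4  d4:6  d5:1  d6:1  d7:1  d8:1  d9:0.
Shift O→5.
Schedule M@1, O@5, P@1, N@5, Q@4: d1:4  d2:4  d3:4  d4:6  d5:6  d6:6  d7:1  d8:1  d9:0 — peak 6.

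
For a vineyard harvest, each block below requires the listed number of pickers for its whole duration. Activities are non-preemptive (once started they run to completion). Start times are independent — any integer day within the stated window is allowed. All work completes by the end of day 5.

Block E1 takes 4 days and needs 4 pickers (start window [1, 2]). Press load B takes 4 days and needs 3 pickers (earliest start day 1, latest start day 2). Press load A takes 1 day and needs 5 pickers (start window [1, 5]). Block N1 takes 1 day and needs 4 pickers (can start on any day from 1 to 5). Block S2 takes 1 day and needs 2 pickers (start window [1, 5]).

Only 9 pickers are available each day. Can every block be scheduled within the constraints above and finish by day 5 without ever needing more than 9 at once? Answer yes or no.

yes

Schedule Block E1@1, Press load B@1, Press load A@5, Block N1@5, Block S2@1: d1:9  d2:7  d3:7  d4:7  d5:9 — peak 9 ≤ 9.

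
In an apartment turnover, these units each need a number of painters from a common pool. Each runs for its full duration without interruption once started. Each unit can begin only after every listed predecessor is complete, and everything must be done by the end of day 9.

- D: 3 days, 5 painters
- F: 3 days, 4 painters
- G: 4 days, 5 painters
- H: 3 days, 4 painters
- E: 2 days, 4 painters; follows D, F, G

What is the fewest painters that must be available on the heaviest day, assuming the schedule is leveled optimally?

9

Early-start (D@1, F@1, G@1, H@1, E@5) gives peak 18: d1:18  d2:18  d3:18  d4:5  d5:4  d6:4  d7:0  d8:0  d9:0.
Shift G→4, H→4, E→8.
Schedule D@1, F@1, G@4, H@4, E@8: d1:9  d2:9  d3:9  d4:9  d5:9  d6:9  d7:5  d8:4  d9:4 — peak 9.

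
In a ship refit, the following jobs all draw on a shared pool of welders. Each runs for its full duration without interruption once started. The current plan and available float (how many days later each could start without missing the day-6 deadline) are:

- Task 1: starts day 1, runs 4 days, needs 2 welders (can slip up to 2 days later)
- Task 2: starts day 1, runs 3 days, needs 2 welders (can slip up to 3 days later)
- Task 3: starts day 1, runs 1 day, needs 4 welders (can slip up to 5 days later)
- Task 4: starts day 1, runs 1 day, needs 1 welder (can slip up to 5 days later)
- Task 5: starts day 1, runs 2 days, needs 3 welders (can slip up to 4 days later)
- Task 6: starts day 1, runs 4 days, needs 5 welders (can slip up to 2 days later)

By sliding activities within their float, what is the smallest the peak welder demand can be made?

9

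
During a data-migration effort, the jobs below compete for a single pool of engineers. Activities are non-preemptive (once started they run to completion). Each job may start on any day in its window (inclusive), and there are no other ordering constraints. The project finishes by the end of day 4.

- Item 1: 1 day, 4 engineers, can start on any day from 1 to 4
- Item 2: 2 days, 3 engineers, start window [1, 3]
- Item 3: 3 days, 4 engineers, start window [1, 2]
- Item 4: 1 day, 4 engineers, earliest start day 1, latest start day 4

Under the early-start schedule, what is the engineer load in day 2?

7

At early start, day 2 has: Item 2, Item 3.
Demand: 3 + 4 = 7.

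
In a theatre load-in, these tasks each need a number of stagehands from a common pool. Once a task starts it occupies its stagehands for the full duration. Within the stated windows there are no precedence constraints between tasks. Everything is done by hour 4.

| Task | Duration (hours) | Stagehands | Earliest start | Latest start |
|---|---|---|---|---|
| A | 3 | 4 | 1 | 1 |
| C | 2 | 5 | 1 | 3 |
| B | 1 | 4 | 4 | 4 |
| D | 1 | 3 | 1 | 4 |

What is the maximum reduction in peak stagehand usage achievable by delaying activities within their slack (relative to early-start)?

Early-start peak: h1:12  h2:9  h3:4  h4:4 ⇒ 12.
Leveled (A@1, C@1, B@4, D@3): h1:9  h2:9  h3:7  h4:4 ⇒ 9.
Reduction 12 − 9 = 3.

3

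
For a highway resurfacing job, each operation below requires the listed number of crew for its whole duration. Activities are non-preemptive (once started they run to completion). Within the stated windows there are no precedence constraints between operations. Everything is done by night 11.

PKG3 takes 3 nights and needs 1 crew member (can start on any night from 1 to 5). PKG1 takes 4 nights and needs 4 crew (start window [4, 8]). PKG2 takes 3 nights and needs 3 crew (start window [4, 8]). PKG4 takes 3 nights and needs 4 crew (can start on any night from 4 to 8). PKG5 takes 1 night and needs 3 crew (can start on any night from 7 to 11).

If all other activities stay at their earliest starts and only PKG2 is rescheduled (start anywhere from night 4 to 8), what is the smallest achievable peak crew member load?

PKG2@4: n1:1  n2:1  n3:1  n4:11  n5:11  n6:11  n7:7  n8:0  n9:0  n10:0  n11:0 → peak 11
PKG2@5: n1:1  n2:1  n3:1  n4:8  n5:11  n6:11  n7:10  n8:0  n9:0  n10:0  n11:0 → peak 11
PKG2@6: n1:1  n2:1  n3:1  n4:8  n5:8  n6:11  n7:10  n8:3  n9:0  n10:0  n11:0 → peak 11
PKG2@7: n1:1  n2:1  n3:1  n4:8  n5:8  n6:8  n7:10  n8:3  n9:3  n10:0  n11:0 → peak 10
PKG2@8: n1:1  n2:1  n3:1  n4:8  n5:8  n6:8  n7:7  n8:3  n9:3  n10:3  n11:0 → peak 8
Best is PKG2@8, peak 8.

8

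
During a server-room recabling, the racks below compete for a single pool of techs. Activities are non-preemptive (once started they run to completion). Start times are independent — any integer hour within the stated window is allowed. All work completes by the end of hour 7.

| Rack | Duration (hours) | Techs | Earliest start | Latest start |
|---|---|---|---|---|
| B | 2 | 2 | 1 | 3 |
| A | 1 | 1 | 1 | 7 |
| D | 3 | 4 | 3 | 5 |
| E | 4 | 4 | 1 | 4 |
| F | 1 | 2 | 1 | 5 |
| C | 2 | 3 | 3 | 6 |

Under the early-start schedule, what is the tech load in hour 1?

At early start, hour 1 has: B, A, E, F.
Demand: 2 + 1 + 4 + 2 = 9.

9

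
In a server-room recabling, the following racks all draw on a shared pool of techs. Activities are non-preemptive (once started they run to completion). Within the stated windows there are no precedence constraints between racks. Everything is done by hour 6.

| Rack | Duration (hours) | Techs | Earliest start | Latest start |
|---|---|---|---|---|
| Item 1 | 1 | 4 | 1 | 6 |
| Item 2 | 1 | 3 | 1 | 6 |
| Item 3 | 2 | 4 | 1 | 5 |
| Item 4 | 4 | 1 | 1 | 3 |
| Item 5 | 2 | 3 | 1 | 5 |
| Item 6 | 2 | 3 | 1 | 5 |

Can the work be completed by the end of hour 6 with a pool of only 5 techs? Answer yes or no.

Total tech-hours = 31; over 6 hours the average is 31/6 > 5, so some hour must exceed 5.

no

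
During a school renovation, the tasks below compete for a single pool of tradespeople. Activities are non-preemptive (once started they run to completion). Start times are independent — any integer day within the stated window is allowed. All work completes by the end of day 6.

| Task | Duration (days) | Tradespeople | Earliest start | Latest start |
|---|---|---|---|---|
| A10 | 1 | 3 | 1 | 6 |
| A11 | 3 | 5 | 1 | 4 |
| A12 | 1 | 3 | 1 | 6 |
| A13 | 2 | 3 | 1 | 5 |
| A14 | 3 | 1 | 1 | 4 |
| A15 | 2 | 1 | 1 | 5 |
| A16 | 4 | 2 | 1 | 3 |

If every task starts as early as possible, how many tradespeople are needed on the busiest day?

18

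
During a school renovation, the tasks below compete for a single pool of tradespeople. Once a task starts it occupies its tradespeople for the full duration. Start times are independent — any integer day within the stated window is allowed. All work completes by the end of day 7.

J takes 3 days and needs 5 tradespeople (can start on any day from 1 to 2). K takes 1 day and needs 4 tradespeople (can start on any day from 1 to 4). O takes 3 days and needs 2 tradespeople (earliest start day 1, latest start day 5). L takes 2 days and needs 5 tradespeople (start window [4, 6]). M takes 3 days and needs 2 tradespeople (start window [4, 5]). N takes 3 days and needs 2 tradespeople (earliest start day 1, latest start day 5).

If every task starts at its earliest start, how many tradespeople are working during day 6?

2

At early start, day 6 has: M.
Demand: 2 = 2.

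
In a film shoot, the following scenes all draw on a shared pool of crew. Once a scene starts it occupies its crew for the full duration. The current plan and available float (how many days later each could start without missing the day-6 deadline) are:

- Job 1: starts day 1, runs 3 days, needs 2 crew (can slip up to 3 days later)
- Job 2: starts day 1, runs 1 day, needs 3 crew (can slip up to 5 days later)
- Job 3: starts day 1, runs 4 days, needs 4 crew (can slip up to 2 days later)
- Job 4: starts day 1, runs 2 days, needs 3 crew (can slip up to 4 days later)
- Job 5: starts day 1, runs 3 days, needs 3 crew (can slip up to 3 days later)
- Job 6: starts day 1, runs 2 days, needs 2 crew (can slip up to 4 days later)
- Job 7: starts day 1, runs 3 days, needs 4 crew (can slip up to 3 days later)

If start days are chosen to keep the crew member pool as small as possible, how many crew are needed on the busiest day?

Early-start (Job 1@1, Job 2@1, Job 3@1, Job 4@1, Job 5@1, Job 6@1, Job 7@1) gives peak 21: d1:21  d2:18  d3:13  d4:4  d5:0  d6:0.
Shift Job 2→4, Job 4→5, Job 5→4, Job 6→5.
Schedule Job 1@1, Job 2@4, Job 3@1, Job 4@5, Job 5@4, Job 6@5, Job 7@1: d1:10  d2:10  d3:10  d4:10  d5:8  d6:8 — peak 10.
Total crew member-days = 56 over 6 days ⇒ peak ≥ ⌈56/6⌉ = 10, so 10 is optimal.

10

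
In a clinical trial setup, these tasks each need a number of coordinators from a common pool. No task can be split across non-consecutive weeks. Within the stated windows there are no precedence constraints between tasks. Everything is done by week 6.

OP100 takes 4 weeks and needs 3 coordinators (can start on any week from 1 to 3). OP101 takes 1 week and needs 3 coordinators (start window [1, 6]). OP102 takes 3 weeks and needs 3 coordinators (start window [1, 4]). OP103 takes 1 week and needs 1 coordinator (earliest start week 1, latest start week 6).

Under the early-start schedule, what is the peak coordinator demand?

Early-start schedule: OP100@1, OP101@1, OP102@1, OP103@1.
Load per week: week 1: 10, week 2: 6, week 3: 6, week 4: 3, week 5: 0, week 6: 0.
Peak is 10.

10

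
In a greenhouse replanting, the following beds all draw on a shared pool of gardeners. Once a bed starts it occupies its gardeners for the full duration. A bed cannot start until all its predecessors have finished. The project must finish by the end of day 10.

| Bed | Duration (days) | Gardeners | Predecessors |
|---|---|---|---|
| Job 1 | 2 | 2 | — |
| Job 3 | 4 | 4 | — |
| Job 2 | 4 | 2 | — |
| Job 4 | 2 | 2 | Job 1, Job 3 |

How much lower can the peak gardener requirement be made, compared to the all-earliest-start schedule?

Early-start peak: d1:8  d2:8  d3:6  d4:6  d5:2  d6:2  d7:0  d8:0  d9:0  d10:0 ⇒ 8.
Leveled (Job 1@1, Job 3@3, Job 2@7, Job 4@7): d1:2  d2:2  d3:4  d4:4  d5:4  d6:4  d7:4  d8:4  d9:2  d10:2 ⇒ 4.
Reduction 8 − 4 = 4.

4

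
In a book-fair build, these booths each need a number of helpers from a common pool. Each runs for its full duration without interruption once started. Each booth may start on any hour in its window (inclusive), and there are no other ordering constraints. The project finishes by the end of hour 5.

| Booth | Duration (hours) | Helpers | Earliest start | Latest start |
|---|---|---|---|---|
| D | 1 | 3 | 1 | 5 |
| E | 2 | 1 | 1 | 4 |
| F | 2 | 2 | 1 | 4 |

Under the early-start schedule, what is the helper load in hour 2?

3

At early start, hour 2 has: E, F.
Demand: 1 + 2 = 3.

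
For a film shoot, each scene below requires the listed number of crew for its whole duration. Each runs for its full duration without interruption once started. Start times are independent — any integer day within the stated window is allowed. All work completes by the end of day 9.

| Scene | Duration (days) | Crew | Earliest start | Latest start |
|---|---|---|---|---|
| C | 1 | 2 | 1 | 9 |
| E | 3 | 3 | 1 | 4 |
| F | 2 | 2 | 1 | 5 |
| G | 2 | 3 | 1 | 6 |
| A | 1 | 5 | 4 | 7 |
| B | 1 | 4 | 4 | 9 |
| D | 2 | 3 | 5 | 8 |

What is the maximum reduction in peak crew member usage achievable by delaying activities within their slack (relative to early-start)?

Early-start peak: d1:10  d2:8  d3:3  d4:9  d5:3  d6:3  d7:0  d8:0  d9:0 ⇒ 10.
Leveled (C@1, E@1, F@2, G@4, A@6, B@7, D@8): d1:5  d2:5  d3:5  d4:3  d5:3  d6:5  d7:4  d8:3  d9:3 ⇒ 5.
Reduction 10 − 5 = 5.

5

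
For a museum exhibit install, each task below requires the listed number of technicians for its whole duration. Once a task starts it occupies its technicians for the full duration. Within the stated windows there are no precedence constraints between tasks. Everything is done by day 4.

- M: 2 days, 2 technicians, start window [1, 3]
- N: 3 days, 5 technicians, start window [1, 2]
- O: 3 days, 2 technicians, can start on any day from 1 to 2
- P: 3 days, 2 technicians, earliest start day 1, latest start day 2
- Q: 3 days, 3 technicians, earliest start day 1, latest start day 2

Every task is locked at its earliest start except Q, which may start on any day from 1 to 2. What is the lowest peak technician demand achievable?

Q@1: d1:14  d2:14  d3:12  d4:0 → peak 14
Q@2: d1:11  d2:14  d3:12  d4:3 → peak 14
Best is Q@1, peak 14.

14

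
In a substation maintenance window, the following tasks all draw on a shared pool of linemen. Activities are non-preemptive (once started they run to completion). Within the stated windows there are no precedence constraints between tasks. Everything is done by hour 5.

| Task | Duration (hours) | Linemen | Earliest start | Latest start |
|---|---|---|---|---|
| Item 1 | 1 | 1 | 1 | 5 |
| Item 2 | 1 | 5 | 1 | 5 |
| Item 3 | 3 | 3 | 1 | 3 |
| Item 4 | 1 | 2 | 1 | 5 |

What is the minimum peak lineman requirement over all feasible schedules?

5

Early-start (Item 1@1, Item 2@1, Item 3@1, Item 4@1) gives peak 11: h1:11  h2:3  h3:3  h4:0  h5:0.
Shift Item 2→2, Item 3→3.
Schedule Item 1@1, Item 2@2, Item 3@3, Item 4@1: h1:3  h2:5  h3:3  h4:3  h5:3 — peak 5.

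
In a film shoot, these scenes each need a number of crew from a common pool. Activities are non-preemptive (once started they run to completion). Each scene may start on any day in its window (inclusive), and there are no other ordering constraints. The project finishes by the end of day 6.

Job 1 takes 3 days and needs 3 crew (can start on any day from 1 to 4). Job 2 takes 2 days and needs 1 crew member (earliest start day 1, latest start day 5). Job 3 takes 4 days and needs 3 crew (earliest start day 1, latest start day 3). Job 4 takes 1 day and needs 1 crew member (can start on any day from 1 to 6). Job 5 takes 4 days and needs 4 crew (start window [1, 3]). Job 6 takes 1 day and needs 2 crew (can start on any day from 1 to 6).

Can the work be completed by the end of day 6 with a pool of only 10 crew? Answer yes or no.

Schedule Job 1@1, Job 2@1, Job 3@1, Job 4@1, Job 5@3, Job 6@1: d1:10  d2:7  d3:10  d4:7  d5:4  d6:4 — peak 10 ≤ 10.

yes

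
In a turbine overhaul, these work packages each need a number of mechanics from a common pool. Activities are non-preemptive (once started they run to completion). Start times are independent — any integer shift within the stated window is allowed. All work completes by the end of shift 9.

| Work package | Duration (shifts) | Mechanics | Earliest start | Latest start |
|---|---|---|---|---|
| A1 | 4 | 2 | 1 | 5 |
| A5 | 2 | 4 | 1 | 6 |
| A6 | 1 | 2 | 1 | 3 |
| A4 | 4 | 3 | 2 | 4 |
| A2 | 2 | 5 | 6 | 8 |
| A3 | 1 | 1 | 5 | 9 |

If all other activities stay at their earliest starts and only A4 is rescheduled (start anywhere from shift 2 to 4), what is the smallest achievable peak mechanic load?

A4@2: s1:8  s2:9  s3:5  s4:5  s5:4  s6:5  s7:5  s8:0  s9:0 → peak 9
A4@3: s1:8  s2:6  s3:5  s4:5  s5:4  s6:8  s7:5  s8:0  s9:0 → peak 8
A4@4: s1:8  s2:6  s3:2  s4:5  s5:4  s6:8  s7:8  s8:0  s9:0 → peak 8
Best is A4@3, peak 8.

8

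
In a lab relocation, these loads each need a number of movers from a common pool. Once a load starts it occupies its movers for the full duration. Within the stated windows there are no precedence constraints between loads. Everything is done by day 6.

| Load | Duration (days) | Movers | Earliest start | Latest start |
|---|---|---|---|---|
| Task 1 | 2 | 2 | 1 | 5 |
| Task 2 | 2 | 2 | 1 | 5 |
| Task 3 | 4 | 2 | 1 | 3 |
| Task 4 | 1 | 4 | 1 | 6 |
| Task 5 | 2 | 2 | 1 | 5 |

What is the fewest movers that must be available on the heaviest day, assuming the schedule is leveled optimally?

6

Early-start (Task 1@1, Task 2@1, Task 3@1, Task 4@1, Task 5@1) gives peak 12: d1:12  d2:8  d3:2  d4:2  d5:0  d6:0.
Shift Task 4→3, Task 5→4.
Schedule Task 1@1, Task 2@1, Task 3@1, Task 4@3, Task 5@4: d1:6  d2:6  d3:6  d4:4  d5:2  d6:0 — peak 6.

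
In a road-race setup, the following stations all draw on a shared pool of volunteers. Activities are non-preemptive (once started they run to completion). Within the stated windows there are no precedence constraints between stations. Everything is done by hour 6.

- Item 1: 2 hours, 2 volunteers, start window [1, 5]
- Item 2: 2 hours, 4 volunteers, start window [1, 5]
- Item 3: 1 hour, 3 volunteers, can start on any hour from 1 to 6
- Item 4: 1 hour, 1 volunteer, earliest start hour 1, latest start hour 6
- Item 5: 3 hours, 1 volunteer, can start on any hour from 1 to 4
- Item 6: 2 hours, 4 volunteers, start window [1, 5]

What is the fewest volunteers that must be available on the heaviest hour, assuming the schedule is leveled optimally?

5

Early-start (Item 1@1, Item 2@1, Item 3@1, Item 4@1, Item 5@1, Item 6@1) gives peak 15: h1:15  h2:11  h3:1  h4:0  h5:0  h6:0.
Shift Item 2→3, Item 4→2, Item 5→2, Item 6→5.
Schedule Item 1@1, Item 2@3, Item 3@1, Item 4@2, Item 5@2, Item 6@5: h1:5  h2:4  h3:5  h4:5  h5:4  h6:4 — peak 5.
Total volunteer-hours = 27 over 6 hours ⇒ peak ≥ ⌈27/6⌉ = 5, so 5 is optimal.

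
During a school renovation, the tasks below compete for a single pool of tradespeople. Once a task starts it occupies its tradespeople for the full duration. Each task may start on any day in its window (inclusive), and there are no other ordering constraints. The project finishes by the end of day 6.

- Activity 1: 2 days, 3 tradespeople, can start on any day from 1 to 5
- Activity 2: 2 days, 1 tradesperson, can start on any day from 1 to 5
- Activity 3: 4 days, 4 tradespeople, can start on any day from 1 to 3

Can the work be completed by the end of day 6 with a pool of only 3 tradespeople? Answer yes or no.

Total tradesperson-days = 24; over 6 days the average is 24/6 > 3, so some day must exceed 3.

no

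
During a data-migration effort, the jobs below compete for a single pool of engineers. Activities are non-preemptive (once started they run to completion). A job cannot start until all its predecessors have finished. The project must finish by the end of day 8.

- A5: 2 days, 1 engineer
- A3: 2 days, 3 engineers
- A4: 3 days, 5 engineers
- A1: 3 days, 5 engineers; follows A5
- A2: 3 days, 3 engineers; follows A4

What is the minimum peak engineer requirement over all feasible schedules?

Early-start (A5@1, A3@1, A4@1, A1@3, A2@4) gives peak 10: d1:9  d2:9  d3:10  d4:8  d5:8  d6:3  d7:0  d8:0.
Shift A4→3, A1→6, A2→6.
Schedule A5@1, A3@1, A4@3, A1@6, A2@6: d1:4  d2:4  d3:5  d4:5  d5:5  d6:8  d7:8  d8:8 — peak 8.

8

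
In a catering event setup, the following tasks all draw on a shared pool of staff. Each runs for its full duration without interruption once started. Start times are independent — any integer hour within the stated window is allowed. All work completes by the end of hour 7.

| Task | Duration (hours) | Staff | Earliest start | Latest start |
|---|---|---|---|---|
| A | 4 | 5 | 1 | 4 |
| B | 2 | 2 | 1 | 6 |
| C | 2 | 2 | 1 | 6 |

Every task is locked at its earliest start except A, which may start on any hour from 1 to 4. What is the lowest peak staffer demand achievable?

5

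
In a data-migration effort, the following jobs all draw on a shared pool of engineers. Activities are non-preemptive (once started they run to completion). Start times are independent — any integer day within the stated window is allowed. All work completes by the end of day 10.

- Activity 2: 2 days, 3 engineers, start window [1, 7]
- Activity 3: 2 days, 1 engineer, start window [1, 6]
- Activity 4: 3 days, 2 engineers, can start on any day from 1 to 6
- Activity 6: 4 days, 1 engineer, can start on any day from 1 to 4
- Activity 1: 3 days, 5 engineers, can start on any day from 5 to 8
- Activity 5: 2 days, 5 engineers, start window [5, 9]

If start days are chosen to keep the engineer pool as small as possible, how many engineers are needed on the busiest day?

Early-start (Activity 2@1, Activity 3@1, Activity 4@1, Activity 6@1, Activity 1@5, Activity 5@5) gives peak 10: d1:7  d2:7  d3:3  d4:1  d5:10  d6:10  d7:5  d8:0  d9:0  d10:0.
Shift Activity 4→3, Activity 1→6, Activity 5→9.
Schedule Activity 2@1, Activity 3@1, Activity 4@3, Activity 6@1, Activity 1@6, Activity 5@9: d1:5  d2:5  d3:3  d4:3  d5:2  d6:5  d7:5  d8:5  d9:5  d10:5 — peak 5.
Total engineer-days = 43 over 10 days ⇒ peak ≥ ⌈43/10⌉ = 5, so 5 is optimal.

5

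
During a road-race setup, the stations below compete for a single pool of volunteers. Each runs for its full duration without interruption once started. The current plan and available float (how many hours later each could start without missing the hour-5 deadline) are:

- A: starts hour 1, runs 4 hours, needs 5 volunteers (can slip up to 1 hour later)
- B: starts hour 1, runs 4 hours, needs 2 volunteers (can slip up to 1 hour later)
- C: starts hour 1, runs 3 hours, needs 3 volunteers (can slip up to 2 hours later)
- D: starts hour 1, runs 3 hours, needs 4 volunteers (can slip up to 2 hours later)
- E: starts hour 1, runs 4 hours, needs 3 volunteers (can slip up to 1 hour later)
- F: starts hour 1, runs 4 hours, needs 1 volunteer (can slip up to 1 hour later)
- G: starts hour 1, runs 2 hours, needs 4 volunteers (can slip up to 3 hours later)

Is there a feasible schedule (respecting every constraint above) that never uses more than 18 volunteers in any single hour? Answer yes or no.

Schedule A@1, B@1, C@1, D@1, E@1, F@1, G@4: h1:18  h2:18  h3:18  h4:15  h5:4 — peak 18 ≤ 18.

yes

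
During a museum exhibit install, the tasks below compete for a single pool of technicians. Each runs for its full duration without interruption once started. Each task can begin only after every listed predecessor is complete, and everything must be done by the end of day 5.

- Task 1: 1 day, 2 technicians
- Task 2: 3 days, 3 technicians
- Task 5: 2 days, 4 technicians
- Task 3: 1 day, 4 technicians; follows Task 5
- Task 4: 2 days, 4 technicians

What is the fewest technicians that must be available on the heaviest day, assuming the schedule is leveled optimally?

Early-start (Task 1@1, Task 2@1, Task 5@1, Task 3@3, Task 4@1) gives peak 13: d1:13  d2:11  d3:7  d4:0  d5:0.
Shift Task 2→2, Task 4→4.
Schedule Task 1@1, Task 2@2, Task 5@1, Task 3@3, Task 4@4: d1:6  d2:7  d3:7  d4:7  d5:4 — peak 7.
Total technician-days = 31 over 5 days ⇒ peak ≥ ⌈31/5⌉ = 7, so 7 is optimal.

7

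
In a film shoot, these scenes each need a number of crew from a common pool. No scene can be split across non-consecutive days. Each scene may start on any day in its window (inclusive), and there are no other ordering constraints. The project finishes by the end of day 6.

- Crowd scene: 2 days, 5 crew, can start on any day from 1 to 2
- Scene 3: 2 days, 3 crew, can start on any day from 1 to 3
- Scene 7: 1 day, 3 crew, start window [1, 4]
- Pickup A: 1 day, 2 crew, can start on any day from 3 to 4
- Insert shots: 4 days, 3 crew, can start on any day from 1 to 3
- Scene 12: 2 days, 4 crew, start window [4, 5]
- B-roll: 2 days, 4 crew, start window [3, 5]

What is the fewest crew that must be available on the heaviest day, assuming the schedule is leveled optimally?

Early-start (Crowd scene@1, Scene 3@1, Scene 7@1, Pickup A@3, Insert shots@1, Scene 12@4, B-roll@3) gives peak 14: d1:14  d2:11  d3:9  d4:11  d5:4  d6:0.
Shift Scene 3→3, Scene 7→3, Pickup A→4, Scene 12→5, B-roll→5.
Schedule Crowd scene@1, Scene 3@3, Scene 7@3, Pickup A@4, Insert shots@1, Scene 12@5, B-roll@5: d1:8  d2:8  d3:9  d4:8  d5:8  d6:8 — peak 9.
Total crew member-days = 49 over 6 days ⇒ peak ≥ ⌈49/6⌉ = 9, so 9 is optimal.

9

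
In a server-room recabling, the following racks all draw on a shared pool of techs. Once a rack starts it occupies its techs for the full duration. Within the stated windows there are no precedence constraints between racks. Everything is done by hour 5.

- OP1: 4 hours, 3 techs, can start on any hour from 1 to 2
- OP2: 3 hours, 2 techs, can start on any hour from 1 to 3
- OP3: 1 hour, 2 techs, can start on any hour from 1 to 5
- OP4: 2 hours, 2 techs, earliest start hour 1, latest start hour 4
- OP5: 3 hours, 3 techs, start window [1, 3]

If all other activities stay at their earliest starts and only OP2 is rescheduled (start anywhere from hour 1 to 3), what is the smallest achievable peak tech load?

10

OP2@1: h1:12  h2:10  h3:8  h4:3  h5:0 → peak 12
OP2@2: h1:10  h2:10  h3:8  h4:5  h5:0 → peak 10
OP2@3: h1:10  h2:8  h3:8  h4:5  h5:2 → peak 10
Best is OP2@2, peak 10.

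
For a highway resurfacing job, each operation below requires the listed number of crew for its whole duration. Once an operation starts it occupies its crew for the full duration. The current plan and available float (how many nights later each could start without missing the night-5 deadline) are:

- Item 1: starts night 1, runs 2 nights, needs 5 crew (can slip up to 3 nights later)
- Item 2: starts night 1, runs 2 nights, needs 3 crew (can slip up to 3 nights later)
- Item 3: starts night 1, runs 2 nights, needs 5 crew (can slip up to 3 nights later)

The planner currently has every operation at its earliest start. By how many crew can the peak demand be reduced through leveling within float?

5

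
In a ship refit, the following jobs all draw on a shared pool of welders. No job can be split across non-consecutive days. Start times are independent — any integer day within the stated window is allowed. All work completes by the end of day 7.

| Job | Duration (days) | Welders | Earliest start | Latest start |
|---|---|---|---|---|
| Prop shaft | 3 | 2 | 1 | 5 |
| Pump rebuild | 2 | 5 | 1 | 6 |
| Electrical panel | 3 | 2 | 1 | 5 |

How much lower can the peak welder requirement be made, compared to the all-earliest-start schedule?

4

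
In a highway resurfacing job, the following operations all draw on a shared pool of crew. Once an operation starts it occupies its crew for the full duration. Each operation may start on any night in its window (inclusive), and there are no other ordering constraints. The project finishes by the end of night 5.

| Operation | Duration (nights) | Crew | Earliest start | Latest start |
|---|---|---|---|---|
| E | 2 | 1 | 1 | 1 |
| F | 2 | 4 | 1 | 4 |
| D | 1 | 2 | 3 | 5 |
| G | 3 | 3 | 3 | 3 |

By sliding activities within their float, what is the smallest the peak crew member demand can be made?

5

Schedule E@1, F@1, D@3, G@3: n1:5  n2:5  n3:5  n4:3  n5:3 — peak 5.
Total crew member-nights = 21 over 5 nights ⇒ peak ≥ ⌈21/5⌉ = 5, so 5 is optimal.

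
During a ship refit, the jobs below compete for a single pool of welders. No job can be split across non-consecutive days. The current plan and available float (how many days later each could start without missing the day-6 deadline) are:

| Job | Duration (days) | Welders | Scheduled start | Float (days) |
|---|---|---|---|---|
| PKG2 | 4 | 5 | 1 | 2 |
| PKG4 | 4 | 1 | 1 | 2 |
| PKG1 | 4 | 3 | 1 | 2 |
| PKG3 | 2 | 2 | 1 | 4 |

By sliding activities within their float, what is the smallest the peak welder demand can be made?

9

Early-start (PKG2@1, PKG4@1, PKG1@1, PKG3@1) gives peak 11: d1:11  d2:11  d3:9  d4:9  d5:0  d6:0.
Shift PKG3→5.
Schedule PKG2@1, PKG4@1, PKG1@1, PKG3@5: d1:9  d2:9  d3:9  d4:9  d5:2  d6:2 — peak 9.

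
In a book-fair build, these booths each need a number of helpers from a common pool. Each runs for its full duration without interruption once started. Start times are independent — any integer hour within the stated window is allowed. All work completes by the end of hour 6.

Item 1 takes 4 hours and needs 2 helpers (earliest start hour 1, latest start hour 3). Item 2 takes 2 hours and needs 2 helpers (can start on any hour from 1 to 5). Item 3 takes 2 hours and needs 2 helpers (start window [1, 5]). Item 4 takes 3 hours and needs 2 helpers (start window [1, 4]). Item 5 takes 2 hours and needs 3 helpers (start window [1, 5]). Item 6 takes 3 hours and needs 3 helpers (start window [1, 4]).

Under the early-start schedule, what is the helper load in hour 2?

14

At early start, hour 2 has: Item 1, Item 2, Item 3, Item 4, Item 5, Item 6.
Demand: 2 + 2 + 2 + 2 + 3 + 3 = 14.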